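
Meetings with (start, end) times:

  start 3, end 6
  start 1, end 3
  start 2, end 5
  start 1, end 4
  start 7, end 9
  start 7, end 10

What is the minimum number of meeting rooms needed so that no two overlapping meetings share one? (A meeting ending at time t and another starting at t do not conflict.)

The answer is the maximum number of intervals overlapping at any instant.
Events (time:±→running): 1:+→1 1:+→2 2:+→3 … peak 3.

3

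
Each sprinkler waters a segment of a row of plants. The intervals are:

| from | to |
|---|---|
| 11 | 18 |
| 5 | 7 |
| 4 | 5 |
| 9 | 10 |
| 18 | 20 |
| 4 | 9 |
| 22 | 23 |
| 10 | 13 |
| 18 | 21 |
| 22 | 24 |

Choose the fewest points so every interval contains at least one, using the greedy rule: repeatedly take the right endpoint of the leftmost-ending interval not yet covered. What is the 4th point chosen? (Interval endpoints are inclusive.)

Sorted: [4,5] [5,7] [4,9] [9,10] [10,13] [11,18] [18,20] [18,21] [22,23] [22,24]
{[4,5],[5,7],[4,9]} hit by 5; {[9,10],[10,13]} hit by 10; {[11,18],[18,20],[18,21]} hit by 18; {[22,23],[22,24]} hit by 23.
Points: 5, 10, 18, 23 (4 total).

23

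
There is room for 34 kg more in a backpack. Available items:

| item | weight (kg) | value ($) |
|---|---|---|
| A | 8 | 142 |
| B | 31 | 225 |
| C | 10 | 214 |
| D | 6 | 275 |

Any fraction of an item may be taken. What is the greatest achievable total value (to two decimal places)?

703.58

Greedy by value/weight ratio, highest first.
Order: D (275/6=45.83) > C (214/10=21.40) > A (142/8=17.75) > B (225/31=7.26)
Fill: take D (6 @ 275) → take C (10 @ 214) → take A (8 @ 142) → take 10/31 of B → 72.58; 34/34 used.
Total value = 703.58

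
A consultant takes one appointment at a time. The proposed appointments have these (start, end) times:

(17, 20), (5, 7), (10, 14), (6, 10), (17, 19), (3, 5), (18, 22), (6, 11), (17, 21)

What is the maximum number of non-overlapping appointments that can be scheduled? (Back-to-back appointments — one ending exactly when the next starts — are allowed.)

4

Order by finish time; keep every interval that doesn't clash with the previous kept one.
By end time: (3,5), (5,7), (6,10), (6,11), (10,14), (17,19), (17,20), (17,21), (18,22).
Pick (3,5); next start ≥ 5 → (5,7); next start ≥ 7 → (10,14); next start ≥ 14 → (17,19).
Selected 4 appointments.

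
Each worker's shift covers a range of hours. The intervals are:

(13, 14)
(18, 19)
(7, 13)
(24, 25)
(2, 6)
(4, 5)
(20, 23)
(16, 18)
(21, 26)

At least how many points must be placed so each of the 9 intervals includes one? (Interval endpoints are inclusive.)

5

Process intervals by earliest right end; each time one isn't hit yet, stab at its right endpoint.
By right end: [4,5]  [2,6]  [7,13]  [13,14]  [16,18]  [18,19]  [20,23]  [24,25]  [21,26]
[4,5] uncovered → point at 5; [7,13] uncovered → point at 13; [16,18] uncovered → point at 18; [20,23] uncovered → point at 23; [24,25] uncovered → point at 25.
Points: 5, 13, 18, 23, 25 (5 total).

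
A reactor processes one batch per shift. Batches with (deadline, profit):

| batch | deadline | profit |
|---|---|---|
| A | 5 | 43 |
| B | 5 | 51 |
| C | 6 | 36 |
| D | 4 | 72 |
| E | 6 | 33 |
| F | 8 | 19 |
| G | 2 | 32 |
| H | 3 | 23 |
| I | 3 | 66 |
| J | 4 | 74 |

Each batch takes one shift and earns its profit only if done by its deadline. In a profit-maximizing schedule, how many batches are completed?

Profit order: J=74 D=72 I=66 B=51 A=43 C=36 E=33 G=32 H=23 F=19
Assign: J→slot 4, D→slot 3, I→slot 2, B→slot 5, A→slot 1, C→slot 6, E skipped, G skipped, H skipped, F→slot 8.
Slots: [1:A] [2:I] [3:D] [4:J] [5:B] [6:C] [8:F]
7 of 10 scheduled.

7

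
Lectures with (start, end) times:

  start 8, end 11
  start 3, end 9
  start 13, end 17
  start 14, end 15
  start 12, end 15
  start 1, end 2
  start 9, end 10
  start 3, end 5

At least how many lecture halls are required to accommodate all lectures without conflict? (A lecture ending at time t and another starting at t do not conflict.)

3

The answer is the maximum number of intervals overlapping at any instant.
Events (time:±→running): 1:+→1 2:-→0 3:+→1 3:+→2 5:-→1 8:+→2 9:-→1 9:+→2 10:-→1 11:-→0 12:+→1 13:+→2 14:+→3 … peak 3.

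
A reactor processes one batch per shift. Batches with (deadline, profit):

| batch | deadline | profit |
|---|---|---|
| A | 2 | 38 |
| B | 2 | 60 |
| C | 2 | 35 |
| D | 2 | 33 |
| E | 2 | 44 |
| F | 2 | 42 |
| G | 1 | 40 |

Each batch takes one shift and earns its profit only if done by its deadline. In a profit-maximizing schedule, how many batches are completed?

Sort by profit descending; place each in the latest free slot ≤ its deadline.
By profit: B(d2,60), E(d2,44), F(d2,42), G(d1,40), A(d2,38), C(d2,35), D(d2,33)
B→slot 2; E→slot 1; F skipped; G skipped; A skipped; C skipped; D skipped.
2 of 7 scheduled.

2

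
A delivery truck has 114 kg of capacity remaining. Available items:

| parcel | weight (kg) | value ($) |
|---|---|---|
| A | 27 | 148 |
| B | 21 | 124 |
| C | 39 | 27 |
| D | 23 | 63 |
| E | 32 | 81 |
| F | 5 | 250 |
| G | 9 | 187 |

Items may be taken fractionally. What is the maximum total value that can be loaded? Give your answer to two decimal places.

Ratios (sorted): F 50.00, G 20.78, B 5.90, A 5.48, D 2.74, E 2.53, C 0.69
take F (5 @ 250); take G (9 @ 187); take B (21 @ 124); take A (27 @ 148); take D (23 @ 63); take 29/32 of E → 73.41. Capacity used 114/114.
Total value = 845.41

845.41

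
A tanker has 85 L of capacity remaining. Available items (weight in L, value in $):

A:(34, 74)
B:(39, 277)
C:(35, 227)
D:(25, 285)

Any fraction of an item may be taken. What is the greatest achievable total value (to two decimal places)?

698.20

Order: D (285/25=11.40) > B (277/39=7.10) > C (227/35=6.49) > A (74/34=2.18)
Fill: take D (25 @ 285) → take B (39 @ 277) → take 21/35 of C → 136.20; 85/85 used.
Total value = 698.20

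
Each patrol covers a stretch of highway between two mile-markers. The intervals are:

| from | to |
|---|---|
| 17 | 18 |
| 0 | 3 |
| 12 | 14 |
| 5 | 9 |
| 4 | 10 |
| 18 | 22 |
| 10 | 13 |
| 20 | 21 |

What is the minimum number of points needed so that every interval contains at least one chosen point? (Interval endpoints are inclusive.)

Sorted: [0,3] [5,9] [4,10] [10,13] [12,14] [17,18] [20,21] [18,22]
{[0,3]} hit by 3; {[5,9],[4,10]} hit by 9; {[10,13],[12,14]} hit by 13; {[17,18]} hit by 18; {[20,21],[18,22]} hit by 21.
Points: 3, 9, 13, 18, 21 (5 total).

5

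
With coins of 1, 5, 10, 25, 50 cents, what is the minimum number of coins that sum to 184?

9

184 = 3×50 + 1×25 + 1×5 + 4×1
Total coins = 3 + 1 + 1 + 4 = 9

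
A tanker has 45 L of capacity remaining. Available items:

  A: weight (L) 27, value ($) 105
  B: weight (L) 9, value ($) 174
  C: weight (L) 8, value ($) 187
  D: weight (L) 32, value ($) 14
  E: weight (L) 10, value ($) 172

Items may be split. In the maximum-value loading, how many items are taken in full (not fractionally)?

3

Order: C (187/8=23.38) > B (174/9=19.33) > E (172/10=17.20) > A (105/27=3.89) > D (14/32=0.44)
Fill: take C (8 @ 187) → take B (9 @ 174) → take E (10 @ 172) → take 18/27 of A → 70.00; 45/45 used.
3 item(s) taken whole; one partial (take 18/27 of A).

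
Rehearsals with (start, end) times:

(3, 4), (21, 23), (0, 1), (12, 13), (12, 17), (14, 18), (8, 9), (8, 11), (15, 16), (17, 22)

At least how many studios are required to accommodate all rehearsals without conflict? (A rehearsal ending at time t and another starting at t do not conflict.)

3

The answer is the maximum number of intervals overlapping at any instant.
Events (time:±→running): 0:+→1 1:-→0 3:+→1 4:-→0 8:+→1 8:+→2 9:-→1 11:-→0 12:+→1 12:+→2 13:-→1 14:+→2 15:+→3 … peak 3.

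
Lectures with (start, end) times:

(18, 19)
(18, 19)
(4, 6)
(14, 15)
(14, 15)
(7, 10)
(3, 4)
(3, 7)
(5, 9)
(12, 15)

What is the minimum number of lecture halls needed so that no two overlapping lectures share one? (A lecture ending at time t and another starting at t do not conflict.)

Events (time:±→running): 3:+→1 3:+→2 4:-→1 4:+→2 5:+→3 … peak 3.

3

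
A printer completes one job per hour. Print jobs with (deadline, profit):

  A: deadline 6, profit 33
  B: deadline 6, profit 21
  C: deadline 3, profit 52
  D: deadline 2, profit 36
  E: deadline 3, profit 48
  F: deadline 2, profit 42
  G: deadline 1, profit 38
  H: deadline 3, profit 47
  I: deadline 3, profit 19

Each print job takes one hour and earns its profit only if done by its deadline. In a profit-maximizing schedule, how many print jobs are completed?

Sort by profit descending; place each in the latest free slot ≤ its deadline.
By profit: C(d3,52), E(d3,48), H(d3,47), F(d2,42), G(d1,38), D(d2,36), A(d6,33), B(d6,21), I(d3,19)
C→slot 3; E→slot 2; H→slot 1; F skipped; G skipped; D skipped; A→slot 6; B→slot 5; I skipped.
5 of 9 scheduled.

5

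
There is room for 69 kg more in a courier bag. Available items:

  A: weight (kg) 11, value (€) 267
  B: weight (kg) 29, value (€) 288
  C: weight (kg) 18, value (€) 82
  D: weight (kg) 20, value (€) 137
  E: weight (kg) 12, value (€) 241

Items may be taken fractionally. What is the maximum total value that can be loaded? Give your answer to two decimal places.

912.45

Sort by value per unit weight and fill in that order.
Order: A (267/11=24.27) > E (241/12=20.08) > B (288/29=9.93) > D (137/20=6.85) > C (82/18=4.56)
Fill: take A (11 @ 267) → take E (12 @ 241) → take B (29 @ 288) → take 17/20 of D → 116.45; 69/69 used.
Total value = 912.45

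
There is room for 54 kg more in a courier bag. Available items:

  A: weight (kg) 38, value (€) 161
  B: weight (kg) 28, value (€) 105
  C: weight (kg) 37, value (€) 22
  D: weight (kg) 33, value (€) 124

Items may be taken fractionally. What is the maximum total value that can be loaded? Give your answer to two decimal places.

Sort by value per unit weight and fill in that order.
Order: A (161/38=4.24) > D (124/33=3.76) > B (105/28=3.75) > C (22/37=0.59)
Fill: take A (38 @ 161) → take 16/33 of D → 60.12; 54/54 used.
Total value = 221.12

221.12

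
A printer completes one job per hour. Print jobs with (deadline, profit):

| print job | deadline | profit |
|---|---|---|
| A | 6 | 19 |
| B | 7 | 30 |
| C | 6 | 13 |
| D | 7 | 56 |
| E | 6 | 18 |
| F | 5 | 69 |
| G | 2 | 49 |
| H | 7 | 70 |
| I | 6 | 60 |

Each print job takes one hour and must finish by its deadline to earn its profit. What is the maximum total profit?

353

Sort by profit descending; place each in the latest free slot ≤ its deadline.
Profit order: H=70 F=69 I=60 D=56 G=49 B=30 A=19 E=18 C=13
Assign: H→slot 7, F→slot 5, I→slot 6, D→slot 4, G→slot 2, B→slot 3, A→slot 1, E skipped, C skipped.
Slots: [1:A] [2:G] [3:B] [4:D] [5:F] [6:I] [7:H]
Profit = 19 + 49 + 30 + 56 + 69 + 60 + 70 = 353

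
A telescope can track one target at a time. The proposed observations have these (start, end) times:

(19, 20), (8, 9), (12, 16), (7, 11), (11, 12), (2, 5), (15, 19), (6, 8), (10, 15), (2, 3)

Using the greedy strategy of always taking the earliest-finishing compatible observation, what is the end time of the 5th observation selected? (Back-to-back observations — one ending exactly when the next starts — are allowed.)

16

By end time: (2,3), (2,5), (6,8), (8,9), (7,11), (11,12), (10,15), (12,16), (15,19), (19,20).
Pick (2,3); next start ≥ 3 → (6,8); next start ≥ 8 → (8,9); next start ≥ 9 → (11,12); next start ≥ 12 → (12,16); next start ≥ 16 → (19,20).
Selected: (2,3) (6,8) (8,9) (11,12) (12,16) (19,20)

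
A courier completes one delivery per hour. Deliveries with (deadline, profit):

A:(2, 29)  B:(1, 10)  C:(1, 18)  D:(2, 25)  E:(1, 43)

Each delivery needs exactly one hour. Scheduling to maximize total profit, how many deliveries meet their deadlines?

2

Take jobs in profit order; each goes to the latest open slot no later than its deadline.
By profit: E(d1,43), A(d2,29), D(d2,25), C(d1,18), B(d1,10)
E→slot 1; A→slot 2; D skipped; C skipped; B skipped.
2 of 5 scheduled.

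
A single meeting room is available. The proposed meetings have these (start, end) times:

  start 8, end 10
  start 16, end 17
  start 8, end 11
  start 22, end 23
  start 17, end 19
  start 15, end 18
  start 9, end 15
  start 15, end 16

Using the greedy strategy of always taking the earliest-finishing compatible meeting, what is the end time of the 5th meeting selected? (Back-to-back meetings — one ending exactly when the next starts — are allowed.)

Sort by end time and greedily take each interval whose start is ≥ the last chosen end.
Sorted by end: (8,10)  (8,11)  (9,15)  (15,16)  (16,17)  (15,18)  (17,19)  (22,23)
take (8,10); skip (9,15); take (15,16); take (16,17); skip (15,18); take (17,19); take (22,23).
Selected: (8,10) (15,16) (16,17) (17,19) (22,23)

23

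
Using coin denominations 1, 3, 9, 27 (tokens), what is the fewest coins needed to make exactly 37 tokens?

3

Use the largest denomination that fits, subtract, and repeat.
37 = 1×27 + 1×9 + 1×1
Total coins = 1 + 1 + 1 = 3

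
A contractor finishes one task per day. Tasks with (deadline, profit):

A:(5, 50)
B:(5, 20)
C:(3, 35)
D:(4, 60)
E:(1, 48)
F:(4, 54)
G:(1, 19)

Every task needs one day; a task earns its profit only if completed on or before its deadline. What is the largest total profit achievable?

247

By profit: D(d4,60), F(d4,54), A(d5,50), E(d1,48), C(d3,35), B(d5,20), G(d1,19)
D→slot 4; F→slot 3; A→slot 5; E→slot 1; C→slot 2; B skipped; G skipped.
Profit = 48 + 35 + 54 + 60 + 50 = 247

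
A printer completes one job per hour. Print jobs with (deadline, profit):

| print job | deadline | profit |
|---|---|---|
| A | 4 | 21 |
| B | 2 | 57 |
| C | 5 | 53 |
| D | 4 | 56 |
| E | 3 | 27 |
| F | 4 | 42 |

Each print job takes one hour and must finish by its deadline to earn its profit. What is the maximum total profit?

Take jobs in profit order; each goes to the latest open slot no later than its deadline.
Profit order: B=57 D=56 C=53 F=42 E=27 A=21
Assign: B→slot 2, D→slot 4, C→slot 5, F→slot 3, E→slot 1, A skipped.
Slots: [1:E] [2:B] [3:F] [4:D] [5:C]
Profit = 27 + 57 + 42 + 56 + 53 = 235

235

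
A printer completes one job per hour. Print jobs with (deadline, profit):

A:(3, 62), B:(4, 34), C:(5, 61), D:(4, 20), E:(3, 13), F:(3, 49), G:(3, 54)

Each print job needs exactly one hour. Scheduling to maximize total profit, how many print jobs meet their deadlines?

Sort by profit descending; place each in the latest free slot ≤ its deadline.
By profit: A(d3,62), C(d5,61), G(d3,54), F(d3,49), B(d4,34), D(d4,20), E(d3,13)
A→slot 3; C→slot 5; G→slot 2; F→slot 1; B→slot 4; D skipped; E skipped.
5 of 7 scheduled.

5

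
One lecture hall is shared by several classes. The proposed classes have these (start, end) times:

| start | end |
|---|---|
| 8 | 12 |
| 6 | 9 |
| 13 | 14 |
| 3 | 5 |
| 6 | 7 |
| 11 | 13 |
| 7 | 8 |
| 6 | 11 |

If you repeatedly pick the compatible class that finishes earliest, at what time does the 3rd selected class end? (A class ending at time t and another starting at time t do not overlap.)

8

By end time: (3,5), (6,7), (7,8), (6,9), (6,11), (8,12), (11,13), (13,14).
Pick (3,5); next start ≥ 5 → (6,7); next start ≥ 7 → (7,8); next start ≥ 8 → (8,12); next start ≥ 12 → (13,14).
Selected: (3,5) (6,7) (7,8) (8,12) (13,14)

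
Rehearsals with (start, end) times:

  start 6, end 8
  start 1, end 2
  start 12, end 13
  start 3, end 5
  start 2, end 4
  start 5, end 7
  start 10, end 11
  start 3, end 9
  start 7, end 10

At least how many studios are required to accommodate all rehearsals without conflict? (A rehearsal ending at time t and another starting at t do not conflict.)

3

Count concurrent intervals with a sweep; the peak is the room count.
Events (time:±→running): 1:+→1 2:-→0 2:+→1 3:+→2 3:+→3 … peak 3.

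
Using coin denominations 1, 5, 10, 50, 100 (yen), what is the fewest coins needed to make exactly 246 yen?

Use the largest denomination that fits, subtract, and repeat.
246 = 2×100 + 4×10 + 1×5 + 1×1
Total coins = 2 + 4 + 1 + 1 = 8

8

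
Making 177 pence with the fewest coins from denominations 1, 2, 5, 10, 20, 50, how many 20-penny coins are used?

177 − 3×50→27 − 1×20→7 − 1×5→2 − 1×2→0
Count of 20: 1

1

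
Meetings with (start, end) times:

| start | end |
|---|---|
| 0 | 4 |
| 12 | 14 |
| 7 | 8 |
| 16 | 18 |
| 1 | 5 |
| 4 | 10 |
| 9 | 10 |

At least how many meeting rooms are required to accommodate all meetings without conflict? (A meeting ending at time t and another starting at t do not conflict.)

2

Events (time:±→running): 0:+→1 1:+→2 … peak 2.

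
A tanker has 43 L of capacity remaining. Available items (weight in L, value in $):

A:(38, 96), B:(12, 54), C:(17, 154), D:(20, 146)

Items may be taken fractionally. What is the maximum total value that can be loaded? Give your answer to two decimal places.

Order: C (154/17=9.06) > D (146/20=7.30) > B (54/12=4.50) > A (96/38=2.53)
Fill: take C (17 @ 154) → take D (20 @ 146) → take 6/12 of B → 27.00; 43/43 used.
Total value = 327.00

327.00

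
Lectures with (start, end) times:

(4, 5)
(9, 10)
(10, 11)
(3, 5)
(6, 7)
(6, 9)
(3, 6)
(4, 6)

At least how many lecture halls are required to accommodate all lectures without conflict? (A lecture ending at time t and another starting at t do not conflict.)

Events (time:±→running): 3:+→1 3:+→2 4:+→3 4:+→4 … peak 4.

4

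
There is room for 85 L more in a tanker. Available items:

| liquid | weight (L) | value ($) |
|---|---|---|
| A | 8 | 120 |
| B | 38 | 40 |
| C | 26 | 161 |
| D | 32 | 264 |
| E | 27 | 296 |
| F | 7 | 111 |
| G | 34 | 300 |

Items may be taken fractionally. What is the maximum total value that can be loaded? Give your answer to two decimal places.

901.25

Sort by value per unit weight and fill in that order.
Order: F (111/7=15.86) > A (120/8=15.00) > E (296/27=10.96) > G (300/34=8.82) > D (264/32=8.25) > C (161/26=6.19) > B (40/38=1.05)
Fill: take F (7 @ 111) → take A (8 @ 120) → take E (27 @ 296) → take G (34 @ 300) → take 9/32 of D → 74.25; 85/85 used.
Total value = 901.25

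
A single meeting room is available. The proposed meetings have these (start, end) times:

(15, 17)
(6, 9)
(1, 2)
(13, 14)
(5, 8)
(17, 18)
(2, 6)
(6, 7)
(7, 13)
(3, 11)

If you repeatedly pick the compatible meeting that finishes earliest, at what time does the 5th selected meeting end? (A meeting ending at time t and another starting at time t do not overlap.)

14

By end time: (1,2), (2,6), (6,7), (5,8), (6,9), (3,11), (7,13), (13,14), (15,17), (17,18).
Pick (1,2); next start ≥ 2 → (2,6); next start ≥ 6 → (6,7); next start ≥ 7 → (7,13); next start ≥ 13 → (13,14); next start ≥ 14 → (15,17); next start ≥ 17 → (17,18).
Selected: (1,2) (2,6) (6,7) (7,13) (13,14) (15,17) (17,18)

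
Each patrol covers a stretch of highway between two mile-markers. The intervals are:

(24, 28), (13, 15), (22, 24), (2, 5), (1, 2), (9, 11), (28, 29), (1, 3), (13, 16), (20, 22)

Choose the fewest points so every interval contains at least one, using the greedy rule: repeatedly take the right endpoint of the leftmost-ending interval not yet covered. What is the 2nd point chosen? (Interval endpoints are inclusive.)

Process intervals by earliest right end; each time one isn't hit yet, stab at its right endpoint.
Sorted: [1,2] [1,3] [2,5] [9,11] [13,15] [13,16] [20,22] [22,24] [24,28] [28,29]
{[1,2],[1,3],[2,5]} hit by 2; {[9,11]} hit by 11; {[13,15],[13,16]} hit by 15; {[20,22],[22,24]} hit by 22; {[24,28],[28,29]} hit by 28.
Points: 2, 11, 15, 22, 28 (5 total).

11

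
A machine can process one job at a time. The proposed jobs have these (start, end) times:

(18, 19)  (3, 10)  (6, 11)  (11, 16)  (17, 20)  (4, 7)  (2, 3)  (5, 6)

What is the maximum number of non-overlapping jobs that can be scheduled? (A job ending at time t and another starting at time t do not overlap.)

5

By end time: (2,3), (5,6), (4,7), (3,10), (6,11), (11,16), (18,19), (17,20).
Pick (2,3); next start ≥ 3 → (5,6); next start ≥ 6 → (6,11); next start ≥ 11 → (11,16); next start ≥ 16 → (18,19).
Selected 5 jobs.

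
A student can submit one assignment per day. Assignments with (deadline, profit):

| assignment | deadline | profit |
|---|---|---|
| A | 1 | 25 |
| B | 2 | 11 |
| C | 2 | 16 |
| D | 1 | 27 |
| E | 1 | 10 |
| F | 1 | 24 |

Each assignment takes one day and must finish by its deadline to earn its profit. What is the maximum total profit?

43

Take jobs in profit order; each goes to the latest open slot no later than its deadline.
By profit: D(d1,27), A(d1,25), F(d1,24), C(d2,16), B(d2,11), E(d1,10)
D→slot 1; A skipped; F skipped; C→slot 2; B skipped; E skipped.
Profit = 27 + 16 = 43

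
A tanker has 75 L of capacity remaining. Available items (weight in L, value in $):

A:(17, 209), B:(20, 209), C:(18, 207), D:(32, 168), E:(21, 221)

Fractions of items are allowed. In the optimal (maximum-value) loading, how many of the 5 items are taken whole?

Ratios (sorted): A 12.29, C 11.50, E 10.52, B 10.45, D 5.25
take A (17 @ 209); take C (18 @ 207); take E (21 @ 221); take 19/20 of B → 198.55. Capacity used 75/75.
3 item(s) taken whole; one partial (take 19/20 of B).

3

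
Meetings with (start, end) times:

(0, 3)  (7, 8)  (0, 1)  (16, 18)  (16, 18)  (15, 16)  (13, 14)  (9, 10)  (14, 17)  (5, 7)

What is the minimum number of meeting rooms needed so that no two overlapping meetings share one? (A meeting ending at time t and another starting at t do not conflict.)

3

starts: [0, 0, 5, 7, 9, 13, 14, 15, 16, 16]
ends:   [1, 3, 7, 8, 10, 14, 16, 17, 18, 18]
s0→1 s0→2 e1→1 e3→0 s5→1 e7→0 s7→1 e8→0 s9→1 e10→0 s13→1 e14→0 s14→1 s15→2 e16→1 s16→2 s16→3  — peak 3.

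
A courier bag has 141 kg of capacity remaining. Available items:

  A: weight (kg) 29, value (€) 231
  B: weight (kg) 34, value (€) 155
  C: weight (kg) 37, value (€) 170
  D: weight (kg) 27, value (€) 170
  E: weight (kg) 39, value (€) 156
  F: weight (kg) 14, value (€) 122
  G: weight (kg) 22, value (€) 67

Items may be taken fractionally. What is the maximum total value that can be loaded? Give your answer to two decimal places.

848.00

Order: F (122/14=8.71) > A (231/29=7.97) > D (170/27=6.30) > C (170/37=4.59) > B (155/34=4.56) > E (156/39=4.00) > G (67/22=3.05)
Fill: take F (14 @ 122) → take A (29 @ 231) → take D (27 @ 170) → take C (37 @ 170) → take B (34 @ 155); 141/141 used.
Total value = 848.00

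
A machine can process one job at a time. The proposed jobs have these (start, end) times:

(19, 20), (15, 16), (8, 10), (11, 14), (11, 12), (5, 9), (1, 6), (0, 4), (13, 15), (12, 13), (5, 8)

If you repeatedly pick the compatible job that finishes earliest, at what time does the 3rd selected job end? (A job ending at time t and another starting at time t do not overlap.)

10

By end time: (0,4), (1,6), (5,8), (5,9), (8,10), (11,12), (12,13), (11,14), (13,15), (15,16), (19,20).
Pick (0,4); next start ≥ 4 → (5,8); next start ≥ 8 → (8,10); next start ≥ 10 → (11,12); next start ≥ 12 → (12,13); next start ≥ 13 → (13,15); next start ≥ 15 → (15,16); next start ≥ 16 → (19,20).
Selected: (0,4) (5,8) (8,10) (11,12) (12,13) (13,15) (15,16) (19,20)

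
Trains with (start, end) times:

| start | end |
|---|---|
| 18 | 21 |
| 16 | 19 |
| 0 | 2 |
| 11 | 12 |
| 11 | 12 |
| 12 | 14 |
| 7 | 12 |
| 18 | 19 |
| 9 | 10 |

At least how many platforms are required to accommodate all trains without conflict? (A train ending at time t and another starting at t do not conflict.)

The answer is the maximum number of intervals overlapping at any instant.
Events (time:±→running): 0:+→1 2:-→0 7:+→1 9:+→2 10:-→1 11:+→2 11:+→3 … peak 3.

3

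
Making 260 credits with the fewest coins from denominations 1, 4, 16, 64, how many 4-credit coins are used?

260 = 4×64 + 1×4
Count of 4: 1

1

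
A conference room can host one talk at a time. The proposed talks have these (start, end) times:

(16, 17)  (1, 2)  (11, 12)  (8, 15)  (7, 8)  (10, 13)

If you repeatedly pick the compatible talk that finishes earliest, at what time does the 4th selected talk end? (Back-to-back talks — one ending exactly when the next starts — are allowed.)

17

Sort by end time and greedily take each interval whose start is ≥ the last chosen end.
By end time: (1,2), (7,8), (11,12), (10,13), (8,15), (16,17).
Pick (1,2); next start ≥ 2 → (7,8); next start ≥ 8 → (11,12); next start ≥ 12 → (16,17).
Selected: (1,2) (7,8) (11,12) (16,17)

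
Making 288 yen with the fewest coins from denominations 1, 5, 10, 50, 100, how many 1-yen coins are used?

3

Use the largest denomination that fits, subtract, and repeat.
288 = 2×100 + 1×50 + 3×10 + 1×5 + 3×1
Count of 1: 3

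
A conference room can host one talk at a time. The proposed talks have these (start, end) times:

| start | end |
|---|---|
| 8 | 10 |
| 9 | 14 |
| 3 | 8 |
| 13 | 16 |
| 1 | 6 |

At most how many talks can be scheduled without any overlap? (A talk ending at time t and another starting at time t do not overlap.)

3

Order by finish time; keep every interval that doesn't clash with the previous kept one.
By end time: (1,6), (3,8), (8,10), (9,14), (13,16).
Pick (1,6); next start ≥ 6 → (8,10); next start ≥ 10 → (13,16).
Selected 3 talks.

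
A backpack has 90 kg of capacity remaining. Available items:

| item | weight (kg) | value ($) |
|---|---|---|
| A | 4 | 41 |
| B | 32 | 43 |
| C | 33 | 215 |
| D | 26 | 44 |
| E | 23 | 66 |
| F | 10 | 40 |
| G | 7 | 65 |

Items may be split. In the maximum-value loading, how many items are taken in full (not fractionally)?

Ratios (sorted): A 10.25, G 9.29, C 6.52, F 4.00, E 2.87, D 1.69, B 1.34
take A (4 @ 41); take G (7 @ 65); take C (33 @ 215); take F (10 @ 40); take E (23 @ 66); take 13/26 of D → 22.00. Capacity used 90/90.
5 item(s) taken whole; one partial (take 13/26 of D).

5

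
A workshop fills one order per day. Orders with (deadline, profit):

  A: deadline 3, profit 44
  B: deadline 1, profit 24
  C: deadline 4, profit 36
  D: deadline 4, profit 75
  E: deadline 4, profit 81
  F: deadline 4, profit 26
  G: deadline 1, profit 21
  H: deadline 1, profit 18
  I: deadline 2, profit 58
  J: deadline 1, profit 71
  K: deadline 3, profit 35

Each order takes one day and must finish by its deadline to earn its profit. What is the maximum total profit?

Sort by profit descending; place each in the latest free slot ≤ its deadline.
By profit: E(d4,81), D(d4,75), J(d1,71), I(d2,58), A(d3,44), C(d4,36), K(d3,35), F(d4,26), B(d1,24), G(d1,21), H(d1,18)
E→slot 4; D→slot 3; J→slot 1; I→slot 2; A skipped; C skipped; K skipped; F skipped; B skipped; G skipped; H skipped.
Profit = 71 + 58 + 75 + 81 = 285

285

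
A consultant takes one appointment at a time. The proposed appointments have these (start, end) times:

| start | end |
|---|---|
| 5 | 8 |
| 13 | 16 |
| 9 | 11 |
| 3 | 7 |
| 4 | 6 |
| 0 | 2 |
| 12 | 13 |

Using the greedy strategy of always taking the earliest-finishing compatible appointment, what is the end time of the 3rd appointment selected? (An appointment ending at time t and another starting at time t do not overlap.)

11

Order by finish time; keep every interval that doesn't clash with the previous kept one.
Sorted by end: (0,2)  (4,6)  (3,7)  (5,8)  (9,11)  (12,13)  (13,16)
take (0,2); take (4,6); take (9,11); take (12,13); take (13,16).
Selected: (0,2) (4,6) (9,11) (12,13) (13,16)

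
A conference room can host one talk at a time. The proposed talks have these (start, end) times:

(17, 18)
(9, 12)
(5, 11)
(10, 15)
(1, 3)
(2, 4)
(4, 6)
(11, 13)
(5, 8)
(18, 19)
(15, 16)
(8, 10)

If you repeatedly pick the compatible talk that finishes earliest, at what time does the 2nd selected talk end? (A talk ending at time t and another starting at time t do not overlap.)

6

Sort by end time and greedily take each interval whose start is ≥ the last chosen end.
Sorted by end: (1,3)  (2,4)  (4,6)  (5,8)  (8,10)  (5,11)  (9,12)  (11,13)  (10,15)  (15,16)  (17,18)  (18,19)
take (1,3); skip (2,4); take (4,6); take (8,10); skip (5,11); skip (9,12); take (11,13); take (15,16); take (17,18); take (18,19).
Selected: (1,3) (4,6) (8,10) (11,13) (15,16) (17,18) (18,19)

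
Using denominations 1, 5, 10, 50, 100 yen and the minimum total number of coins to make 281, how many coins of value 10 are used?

3

281 − 2×100→81 − 1×50→31 − 3×10→1 − 1×1→0
Count of 10: 3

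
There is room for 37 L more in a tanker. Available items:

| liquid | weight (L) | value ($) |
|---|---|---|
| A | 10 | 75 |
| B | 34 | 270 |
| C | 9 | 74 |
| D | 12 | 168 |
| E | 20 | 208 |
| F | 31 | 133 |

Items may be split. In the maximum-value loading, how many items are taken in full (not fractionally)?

2

Order: D (168/12=14.00) > E (208/20=10.40) > C (74/9=8.22) > B (270/34=7.94) > A (75/10=7.50) > F (133/31=4.29)
Fill: take D (12 @ 168) → take E (20 @ 208) → take 5/9 of C → 41.11; 37/37 used.
2 item(s) taken whole; one partial (take 5/9 of C).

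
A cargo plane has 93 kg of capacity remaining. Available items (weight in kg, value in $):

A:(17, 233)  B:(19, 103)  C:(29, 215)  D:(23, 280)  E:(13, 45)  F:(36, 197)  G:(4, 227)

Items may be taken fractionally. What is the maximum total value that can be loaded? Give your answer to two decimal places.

1064.44

Order: G (227/4=56.75) > A (233/17=13.71) > D (280/23=12.17) > C (215/29=7.41) > F (197/36=5.47) > B (103/19=5.42) > E (45/13=3.46)
Fill: take G (4 @ 227) → take A (17 @ 233) → take D (23 @ 280) → take C (29 @ 215) → take 20/36 of F → 109.44; 93/93 used.
Total value = 1064.44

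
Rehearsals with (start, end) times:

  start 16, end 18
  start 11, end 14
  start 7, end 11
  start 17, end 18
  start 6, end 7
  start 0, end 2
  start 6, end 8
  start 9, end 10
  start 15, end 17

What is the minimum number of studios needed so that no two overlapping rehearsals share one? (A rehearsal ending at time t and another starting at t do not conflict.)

2

The answer is the maximum number of intervals overlapping at any instant.
starts: [0, 6, 6, 7, 9, 11, 15, 16, 17]
ends:   [2, 7, 8, 10, 11, 14, 17, 18, 18]
s0→1 e2→0 s6→1 s6→2  — peak 2.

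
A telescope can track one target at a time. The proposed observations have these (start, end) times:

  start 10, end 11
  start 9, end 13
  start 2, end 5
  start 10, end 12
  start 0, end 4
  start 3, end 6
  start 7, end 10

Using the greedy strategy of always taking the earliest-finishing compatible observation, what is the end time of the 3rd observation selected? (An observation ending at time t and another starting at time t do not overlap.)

By end time: (0,4), (2,5), (3,6), (7,10), (10,11), (10,12), (9,13).
Pick (0,4); next start ≥ 4 → (7,10); next start ≥ 10 → (10,11).
Selected: (0,4) (7,10) (10,11)

11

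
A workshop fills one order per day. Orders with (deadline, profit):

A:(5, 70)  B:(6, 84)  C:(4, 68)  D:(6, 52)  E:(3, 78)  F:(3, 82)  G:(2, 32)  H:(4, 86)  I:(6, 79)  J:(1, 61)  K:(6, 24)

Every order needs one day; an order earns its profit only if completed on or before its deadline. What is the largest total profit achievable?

479

Profit order: H=86 B=84 F=82 I=79 E=78 A=70 C=68 J=61 D=52 G=32 K=24
Assign: H→slot 4, B→slot 6, F→slot 3, I→slot 5, E→slot 2, A→slot 1, C skipped, J skipped, D skipped, G skipped, K skipped.
Slots: [1:A] [2:E] [3:F] [4:H] [5:I] [6:B]
Profit = 70 + 78 + 82 + 86 + 79 + 84 = 479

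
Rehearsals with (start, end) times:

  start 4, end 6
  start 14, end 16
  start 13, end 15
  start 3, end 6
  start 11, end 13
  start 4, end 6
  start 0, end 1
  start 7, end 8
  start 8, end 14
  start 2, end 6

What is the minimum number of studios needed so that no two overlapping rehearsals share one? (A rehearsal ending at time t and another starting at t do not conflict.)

4

Count concurrent intervals with a sweep; the peak is the room count.
starts: [0, 2, 3, 4, 4, 7, 8, 11, 13, 14]
ends:   [1, 6, 6, 6, 6, 8, 13, 14, 15, 16]
s0→1 e1→0 s2→1 s3→2 s4→3 s4→4  — peak 4.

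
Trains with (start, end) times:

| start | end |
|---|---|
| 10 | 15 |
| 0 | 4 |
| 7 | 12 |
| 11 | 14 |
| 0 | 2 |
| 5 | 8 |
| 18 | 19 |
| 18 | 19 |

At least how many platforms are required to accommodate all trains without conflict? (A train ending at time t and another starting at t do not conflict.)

3

starts: [0, 0, 5, 7, 10, 11, 18, 18]
ends:   [2, 4, 8, 12, 14, 15, 19, 19]
s0→1 s0→2 e2→1 e4→0 s5→1 s7→2 e8→1 s10→2 s11→3  — peak 3.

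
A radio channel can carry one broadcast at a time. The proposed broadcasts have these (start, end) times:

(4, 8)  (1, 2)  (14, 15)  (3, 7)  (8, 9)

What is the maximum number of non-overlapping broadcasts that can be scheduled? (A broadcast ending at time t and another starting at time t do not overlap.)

4

Sorted by end: (1,2)  (3,7)  (4,8)  (8,9)  (14,15)
take (1,2); take (3,7); take (8,9); take (14,15).
Selected 4 broadcasts.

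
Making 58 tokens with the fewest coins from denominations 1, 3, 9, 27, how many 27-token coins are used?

Greedy: take as many of the largest coin as possible, then repeat with the remainder.
58 = 2×27 + 1×3 + 1×1
Count of 27: 2

2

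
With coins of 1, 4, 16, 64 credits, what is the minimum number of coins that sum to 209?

209 − 3×64→17 − 1×16→1 − 1×1→0
Total coins = 3 + 1 + 1 = 5

5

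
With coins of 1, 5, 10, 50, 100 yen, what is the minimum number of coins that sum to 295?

295 − 2×100→95 − 1×50→45 − 4×10→5 − 1×5→0
Total coins = 2 + 1 + 4 + 1 = 8

8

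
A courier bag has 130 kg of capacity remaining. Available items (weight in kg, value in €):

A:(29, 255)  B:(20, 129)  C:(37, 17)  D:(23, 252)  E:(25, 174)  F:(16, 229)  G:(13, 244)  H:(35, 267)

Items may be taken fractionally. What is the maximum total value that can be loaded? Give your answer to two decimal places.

Greedy by value/weight ratio, highest first.
Order: G (244/13=18.77) > F (229/16=14.31) > D (252/23=10.96) > A (255/29=8.79) > H (267/35=7.63) > E (174/25=6.96) > B (129/20=6.45) > C (17/37=0.46)
Fill: take G (13 @ 244) → take F (16 @ 229) → take D (23 @ 252) → take A (29 @ 255) → take H (35 @ 267) → take 14/25 of E → 97.44; 130/130 used.
Total value = 1344.44

1344.44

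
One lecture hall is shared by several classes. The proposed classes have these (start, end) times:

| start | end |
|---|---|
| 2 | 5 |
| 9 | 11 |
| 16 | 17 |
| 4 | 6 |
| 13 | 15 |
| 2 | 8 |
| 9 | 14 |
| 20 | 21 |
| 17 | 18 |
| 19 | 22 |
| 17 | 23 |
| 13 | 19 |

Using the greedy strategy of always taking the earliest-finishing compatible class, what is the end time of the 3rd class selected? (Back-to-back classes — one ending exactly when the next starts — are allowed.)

Sorted by end: (2,5)  (4,6)  (2,8)  (9,11)  (9,14)  (13,15)  (16,17)  (17,18)  (13,19)  (20,21)  (19,22)  (17,23)
take (2,5); take (9,11); take (13,15); take (16,17); take (17,18); take (20,21); skip (19,22); skip (17,23).
Selected: (2,5) (9,11) (13,15) (16,17) (17,18) (20,21)

15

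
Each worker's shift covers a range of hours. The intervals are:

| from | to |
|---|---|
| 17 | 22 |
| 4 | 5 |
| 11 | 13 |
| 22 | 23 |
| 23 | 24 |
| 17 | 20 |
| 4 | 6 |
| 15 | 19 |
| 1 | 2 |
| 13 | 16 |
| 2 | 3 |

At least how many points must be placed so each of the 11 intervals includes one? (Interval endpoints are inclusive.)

5

Sort by right endpoint; whenever an interval is uncovered, place a point at its right end.
By right end: [1,2]  [2,3]  [4,5]  [4,6]  [11,13]  [13,16]  [15,19]  [17,20]  [17,22]  [22,23]  [23,24]
[1,2] uncovered → point at 2; [4,5] uncovered → point at 5; [11,13] uncovered → point at 13; [15,19] uncovered → point at 19; [22,23] uncovered → point at 23.
Points: 2, 5, 13, 19, 23 (5 total).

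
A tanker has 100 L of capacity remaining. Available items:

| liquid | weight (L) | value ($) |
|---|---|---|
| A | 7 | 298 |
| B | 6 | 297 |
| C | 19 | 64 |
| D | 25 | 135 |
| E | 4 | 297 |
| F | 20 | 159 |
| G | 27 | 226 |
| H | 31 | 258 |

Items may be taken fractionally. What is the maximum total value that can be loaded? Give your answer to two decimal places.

1562.00

Sort by value per unit weight and fill in that order.
Ratios (sorted): E 74.25, B 49.50, A 42.57, G 8.37, H 8.32, F 7.95, D 5.40, C 3.37
take E (4 @ 297); take B (6 @ 297); take A (7 @ 298); take G (27 @ 226); take H (31 @ 258); take F (20 @ 159); take 5/25 of D → 27.00. Capacity used 100/100.
Total value = 1562.00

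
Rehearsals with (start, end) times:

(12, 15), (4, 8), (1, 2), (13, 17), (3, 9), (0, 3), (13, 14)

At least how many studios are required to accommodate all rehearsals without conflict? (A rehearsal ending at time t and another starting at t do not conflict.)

The answer is the maximum number of intervals overlapping at any instant.
Events (time:±→running): 0:+→1 1:+→2 2:-→1 3:-→0 3:+→1 4:+→2 8:-→1 9:-→0 12:+→1 13:+→2 13:+→3 … peak 3.

3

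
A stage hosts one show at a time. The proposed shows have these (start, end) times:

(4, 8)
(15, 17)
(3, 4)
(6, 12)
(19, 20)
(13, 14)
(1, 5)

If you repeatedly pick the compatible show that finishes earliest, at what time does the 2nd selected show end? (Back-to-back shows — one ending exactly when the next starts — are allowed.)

8

By end time: (3,4), (1,5), (4,8), (6,12), (13,14), (15,17), (19,20).
Pick (3,4); next start ≥ 4 → (4,8); next start ≥ 8 → (13,14); next start ≥ 14 → (15,17); next start ≥ 17 → (19,20).
Selected: (3,4) (4,8) (13,14) (15,17) (19,20)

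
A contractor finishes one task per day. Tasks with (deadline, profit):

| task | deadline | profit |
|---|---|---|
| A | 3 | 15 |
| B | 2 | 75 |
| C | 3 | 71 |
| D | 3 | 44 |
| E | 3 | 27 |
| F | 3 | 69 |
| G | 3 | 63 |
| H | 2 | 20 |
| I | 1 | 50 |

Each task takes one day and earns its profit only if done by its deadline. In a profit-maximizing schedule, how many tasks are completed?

Profit order: B=75 C=71 F=69 G=63 I=50 D=44 E=27 H=20 A=15
Assign: B→slot 2, C→slot 3, F→slot 1, G skipped, I skipped, D skipped, E skipped, H skipped, A skipped.
Slots: [1:F] [2:B] [3:C]
3 of 9 scheduled.

3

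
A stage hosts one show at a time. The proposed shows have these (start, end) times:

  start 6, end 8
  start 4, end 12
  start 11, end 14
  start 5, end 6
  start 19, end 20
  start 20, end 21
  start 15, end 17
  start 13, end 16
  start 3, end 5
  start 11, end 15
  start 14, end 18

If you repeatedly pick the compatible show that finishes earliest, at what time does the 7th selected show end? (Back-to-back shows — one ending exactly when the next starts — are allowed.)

21

Sorted by end: (3,5)  (5,6)  (6,8)  (4,12)  (11,14)  (11,15)  (13,16)  (15,17)  (14,18)  (19,20)  (20,21)
take (3,5); take (5,6); take (6,8); take (11,14); skip (11,15); take (15,17); take (19,20); take (20,21).
Selected: (3,5) (5,6) (6,8) (11,14) (15,17) (19,20) (20,21)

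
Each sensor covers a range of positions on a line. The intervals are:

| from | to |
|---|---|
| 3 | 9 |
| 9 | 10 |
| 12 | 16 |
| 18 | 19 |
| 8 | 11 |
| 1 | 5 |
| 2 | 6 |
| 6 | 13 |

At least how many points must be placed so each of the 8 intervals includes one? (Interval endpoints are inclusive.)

4

By right end: [1,5]  [2,6]  [3,9]  [9,10]  [8,11]  [6,13]  [12,16]  [18,19]
[1,5] uncovered → point at 5; [9,10] uncovered → point at 10; [12,16] uncovered → point at 16; [18,19] uncovered → point at 19.
Points: 5, 10, 16, 19 (4 total).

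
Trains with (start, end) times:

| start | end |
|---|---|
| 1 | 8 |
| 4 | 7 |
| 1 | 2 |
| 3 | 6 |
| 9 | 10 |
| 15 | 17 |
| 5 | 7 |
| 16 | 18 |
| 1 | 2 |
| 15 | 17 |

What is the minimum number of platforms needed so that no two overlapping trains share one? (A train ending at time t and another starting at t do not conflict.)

4

Count concurrent intervals with a sweep; the peak is the room count.
starts: [1, 1, 1, 3, 4, 5, 9, 15, 15, 16]
ends:   [2, 2, 6, 7, 7, 8, 10, 17, 17, 18]
s1→1 s1→2 s1→3 e2→2 e2→1 s3→2 s4→3 s5→4  — peak 4.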